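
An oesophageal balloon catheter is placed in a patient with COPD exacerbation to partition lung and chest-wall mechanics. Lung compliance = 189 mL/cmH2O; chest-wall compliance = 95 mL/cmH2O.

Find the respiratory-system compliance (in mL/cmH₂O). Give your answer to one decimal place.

Lung and chest wall are elastances in series: 1/Crs = 1/CL + 1/Ccw.
1/Crs = 1/189 + 1/95 = 0.01582.
Crs = 63.211 mL/cmH2O.

63.2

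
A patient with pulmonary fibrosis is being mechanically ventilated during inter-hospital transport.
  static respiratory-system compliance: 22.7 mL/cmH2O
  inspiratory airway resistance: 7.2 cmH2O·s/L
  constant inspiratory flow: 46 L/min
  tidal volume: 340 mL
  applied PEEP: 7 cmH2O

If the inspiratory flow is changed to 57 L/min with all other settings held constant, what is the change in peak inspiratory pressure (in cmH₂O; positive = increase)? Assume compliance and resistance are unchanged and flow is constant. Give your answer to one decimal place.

1.3

Flow: 46 L/min ÷ 60 = 0.7667 L/s.
New flow: 57 L/min ÷ 60 = 0.95 L/s.
PIP = Vt/C + R·V̇ + PEEP (constant-flow equation of motion).
Only the resistive term changes: ΔPIP = R × ΔV̇ = 7.2 × (0.95 − 0.7667) = 7.2 × 0.1833 = 1.32 cmH2O.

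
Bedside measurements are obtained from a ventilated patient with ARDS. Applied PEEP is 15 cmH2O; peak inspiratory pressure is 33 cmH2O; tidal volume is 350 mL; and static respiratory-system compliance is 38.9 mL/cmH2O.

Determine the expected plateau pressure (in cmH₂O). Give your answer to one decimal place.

Pplat = PEEP + Vt / Cstat = 15 + 350 / 38.9 = 15 + 8.997 = 23.997 cmH2O.

24.0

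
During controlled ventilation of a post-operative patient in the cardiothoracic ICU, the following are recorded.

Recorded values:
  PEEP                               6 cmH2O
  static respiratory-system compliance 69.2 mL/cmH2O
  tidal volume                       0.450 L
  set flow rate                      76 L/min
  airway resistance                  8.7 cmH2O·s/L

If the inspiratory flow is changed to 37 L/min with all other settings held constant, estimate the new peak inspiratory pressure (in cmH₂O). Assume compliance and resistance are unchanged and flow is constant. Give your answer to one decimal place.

Flow: 76 L/min ÷ 60 = 1.2667 L/s.
New flow: 37 L/min ÷ 60 = 0.6167 L/s.
PIP = Vt/C + R·V̇ + PEEP (constant-flow equation of motion).
Only the resistive term changes: ΔPIP = R × ΔV̇ = 8.7 × (0.6167 − 1.2667) = 8.7 × -0.65 = -5.655 cmH2O.
Original PIP = 450/69.2 + 8.7×1.2667 + 6 = 23.523 cmH2O; new PIP = 23.523 + (-5.655) = 17.868 cmH2O.

17.9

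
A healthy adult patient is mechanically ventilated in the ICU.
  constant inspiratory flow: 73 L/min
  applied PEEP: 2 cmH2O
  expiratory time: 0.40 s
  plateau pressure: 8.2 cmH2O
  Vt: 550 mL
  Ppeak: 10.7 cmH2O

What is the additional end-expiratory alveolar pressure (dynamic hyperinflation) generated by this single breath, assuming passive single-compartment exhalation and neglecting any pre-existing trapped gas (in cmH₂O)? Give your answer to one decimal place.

0.7

Flow: 73 L/min ÷ 60 = 1.2167 L/s.
R = (PIP − Pplat)/V̇ = (10.7 − 8.2) / 1.2167 = 2.5/1.2167 = 2.055 cmH2O·s/L.
C = Vt/(Pplat − PEEP) = 550.0 / (8.2 − 2) = 550.0/6.2 = 88.71 mL/cmH2O.
τ = R × C = 2.055 × 0.08871 L/cmH2O = 0.1823 s.
Fraction remaining = e^(−Te/τ) = e^(−0.40/0.1823) = 0.1114; trapped volume = 550.0 × 0.1114 = 61.27 mL.
Additional alveolar pressure from trapping ≈ V_trapped / C = 61.27 / 88.71 = 0.6907 cmH2O.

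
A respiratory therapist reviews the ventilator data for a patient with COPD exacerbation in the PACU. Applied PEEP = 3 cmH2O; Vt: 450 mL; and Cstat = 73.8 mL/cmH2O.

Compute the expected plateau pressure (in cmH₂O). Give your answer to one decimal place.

9.1

Pplat = PEEP + Vt / Cstat = 3 + 450 / 73.8 = 3 + 6.098 = 9.098 cmH2O.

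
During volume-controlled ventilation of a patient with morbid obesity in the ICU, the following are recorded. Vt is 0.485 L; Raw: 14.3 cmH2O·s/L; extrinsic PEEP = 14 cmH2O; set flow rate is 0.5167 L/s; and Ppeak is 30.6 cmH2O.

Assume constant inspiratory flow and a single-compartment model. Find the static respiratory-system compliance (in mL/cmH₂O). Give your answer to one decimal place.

Equation of motion (constant flow): PIP = Vt/C + R·V̇ + PEEP.
Vt/C = PIP − R·V̇ − PEEP = 30.6 − 14.3×0.5167 − 14 = 30.6 − 7.389 − 14 = 9.211 cmH2O.
C = Vt / 9.211 = 485 / 9.211 = 52.654 mL/cmH2O.

52.7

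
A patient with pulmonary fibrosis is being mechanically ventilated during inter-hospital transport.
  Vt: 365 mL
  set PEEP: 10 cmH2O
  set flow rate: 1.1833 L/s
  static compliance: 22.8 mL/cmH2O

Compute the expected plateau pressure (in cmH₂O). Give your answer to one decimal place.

26.0

Pplat = PEEP + Vt / Cstat = 10 + 365 / 22.8 = 10 + 16.009 = 26.009 cmH2O.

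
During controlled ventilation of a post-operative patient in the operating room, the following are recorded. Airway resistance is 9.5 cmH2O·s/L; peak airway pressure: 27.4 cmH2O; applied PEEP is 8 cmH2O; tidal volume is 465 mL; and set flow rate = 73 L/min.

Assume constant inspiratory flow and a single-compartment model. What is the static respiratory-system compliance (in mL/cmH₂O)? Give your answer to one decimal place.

59.3

Flow: 73 L/min ÷ 60 = 1.2167 L/s.
Equation of motion (constant flow): PIP = Vt/C + R·V̇ + PEEP.
Vt/C = PIP − R·V̇ − PEEP = 27.4 − 9.5×1.2167 − 8 = 27.4 − 11.559 − 8 = 7.841 cmH2O.
C = Vt / 7.841 = 465 / 7.841 = 59.304 mL/cmH2O.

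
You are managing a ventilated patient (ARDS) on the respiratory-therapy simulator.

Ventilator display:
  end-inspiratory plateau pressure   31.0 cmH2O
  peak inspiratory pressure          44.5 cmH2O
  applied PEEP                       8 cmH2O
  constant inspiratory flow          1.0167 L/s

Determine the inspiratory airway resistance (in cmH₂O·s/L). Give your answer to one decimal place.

13.3

Raw = (PIP − Pplat) / flow = (44.5 − 31.0) / 1.0167 = 13.5 / 1.0167 = 13.278 cmH2O·s/L.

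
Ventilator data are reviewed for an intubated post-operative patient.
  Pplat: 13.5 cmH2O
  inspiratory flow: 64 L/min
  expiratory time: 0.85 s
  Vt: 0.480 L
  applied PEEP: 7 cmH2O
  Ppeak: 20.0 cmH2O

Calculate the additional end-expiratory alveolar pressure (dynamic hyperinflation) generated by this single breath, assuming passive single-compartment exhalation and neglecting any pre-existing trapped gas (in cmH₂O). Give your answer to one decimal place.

1.0

Flow: 64 L/min ÷ 60 = 1.0667 L/s.
R = (PIP − Pplat)/V̇ = (20.0 − 13.5) / 1.0667 = 6.5/1.0667 = 6.094 cmH2O·s/L.
C = Vt/(Pplat − PEEP) = 480.0 / (13.5 − 7) = 480.0/6.5 = 73.846 mL/cmH2O.
τ = R × C = 6.094 × 0.07385 L/cmH2O = 0.45 s.
Fraction remaining = e^(−Te/τ) = e^(−0.85/0.45) = 0.1512; trapped volume = 480.0 × 0.1512 = 72.576 mL.
Additional alveolar pressure from trapping ≈ V_trapped / C = 72.576 / 73.846 = 0.9828 cmH2O.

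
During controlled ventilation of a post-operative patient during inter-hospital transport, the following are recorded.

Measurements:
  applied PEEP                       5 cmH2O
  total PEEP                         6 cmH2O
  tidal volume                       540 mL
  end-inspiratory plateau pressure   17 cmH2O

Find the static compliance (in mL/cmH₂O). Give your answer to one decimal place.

49.1

End-expiratory occlusion gives total PEEP = 6 cmH2O (intrinsic PEEP = 6 − 5 = 1). Use total PEEP for the elastic gradient.
Cstat = Vt / (Pplat − PEEPtotal) = 540 / (17 − 6) = 540 / 11.0 = 49.091 mL/cmH2O.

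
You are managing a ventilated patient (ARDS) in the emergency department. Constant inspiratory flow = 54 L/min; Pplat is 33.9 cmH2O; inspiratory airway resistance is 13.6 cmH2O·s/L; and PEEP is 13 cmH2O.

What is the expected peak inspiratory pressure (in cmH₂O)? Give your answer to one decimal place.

46.1

Flow: 54 L/min ÷ 60 = 0.9 L/s.
PIP = Pplat + Raw × flow = 33.9 + 13.6 × 0.9 = 33.9 + 12.24 = 46.14 cmH2O.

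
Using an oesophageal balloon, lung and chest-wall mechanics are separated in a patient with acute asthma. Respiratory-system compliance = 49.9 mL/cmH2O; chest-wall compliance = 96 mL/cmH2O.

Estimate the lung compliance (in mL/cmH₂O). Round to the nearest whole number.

104

1/CL = 1/Crs − 1/Ccw.
1/CL = 1/49.9 − 1/96 = 0.009623.
CL = 103.92 mL/cmH2O.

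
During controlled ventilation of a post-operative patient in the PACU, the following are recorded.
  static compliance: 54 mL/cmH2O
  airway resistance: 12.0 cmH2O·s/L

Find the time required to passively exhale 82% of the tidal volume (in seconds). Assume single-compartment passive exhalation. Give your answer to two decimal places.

τ = R × C = 12.0 × 54 mL/cmH2O = 12.0 × 0.054 L/cmH2O = 0.648 s.
Exhaled fraction f = 1 − e^(−t/τ) → t = −τ·ln(1 − f) = −0.648·ln(0.18) = 1.111 s.

1.11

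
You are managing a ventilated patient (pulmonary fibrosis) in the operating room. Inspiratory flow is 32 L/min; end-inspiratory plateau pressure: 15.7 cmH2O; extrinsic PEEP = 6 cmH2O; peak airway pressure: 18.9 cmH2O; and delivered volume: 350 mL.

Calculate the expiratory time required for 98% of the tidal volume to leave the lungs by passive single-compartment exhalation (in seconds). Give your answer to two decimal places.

0.85

Flow: 32 L/min ÷ 60 = 0.5333 L/s.
R = (PIP − Pplat)/V̇ = (18.9 − 15.7) / 0.5333 = 3.2/0.5333 = 6.0 cmH2O·s/L.
C = Vt/(Pplat − PEEP) = 350.0 / (15.7 − 6) = 350.0/9.7 = 36.082 mL/cmH2O.
τ = R × C = 6.0 × 0.03608 L/cmH2O = 0.2165 s.
t = −τ·ln(1 − 0.98) = −0.2165·ln(0.02) = 0.847 s.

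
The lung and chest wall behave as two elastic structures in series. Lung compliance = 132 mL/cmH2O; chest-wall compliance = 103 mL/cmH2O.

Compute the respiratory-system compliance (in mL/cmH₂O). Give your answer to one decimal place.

57.9

Lung and chest wall are elastances in series: 1/Crs = 1/CL + 1/Ccw.
1/Crs = 1/132 + 1/103 = 0.01728.
Crs = 57.87 mL/cmH2O.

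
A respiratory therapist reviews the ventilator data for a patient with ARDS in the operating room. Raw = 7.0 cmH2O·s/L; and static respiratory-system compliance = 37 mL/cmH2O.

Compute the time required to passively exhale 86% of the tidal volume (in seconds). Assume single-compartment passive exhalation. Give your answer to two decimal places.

τ = R × C = 7.0 × 37 mL/cmH2O = 7.0 × 0.037 L/cmH2O = 0.259 s.
Exhaled fraction f = 1 − e^(−t/τ) → t = −τ·ln(1 − f) = −0.259·ln(0.14) = 0.5092 s.

0.51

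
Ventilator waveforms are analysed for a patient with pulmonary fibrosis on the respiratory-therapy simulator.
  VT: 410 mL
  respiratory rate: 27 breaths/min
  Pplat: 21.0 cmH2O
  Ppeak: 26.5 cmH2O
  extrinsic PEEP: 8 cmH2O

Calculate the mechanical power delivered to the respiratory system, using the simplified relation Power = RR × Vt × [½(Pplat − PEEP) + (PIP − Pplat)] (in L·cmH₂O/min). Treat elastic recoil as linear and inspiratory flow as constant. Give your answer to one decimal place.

Per-breath work = Vt × [½(Pplat−PEEP) + (PIP−Pplat)] = 0.410 × [0.5×13.0 + 5.5] = 0.410 × 12.0 = 4.92 L·cmH2O.
Power = 27 × 4.92 = 132.84 L·cmH2O/min.

132.8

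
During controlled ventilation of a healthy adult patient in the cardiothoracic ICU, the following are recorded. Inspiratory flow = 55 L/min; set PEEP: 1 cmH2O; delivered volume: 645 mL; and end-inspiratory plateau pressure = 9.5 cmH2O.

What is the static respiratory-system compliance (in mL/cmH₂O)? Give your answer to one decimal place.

Cstat = Vt / (Pplat − PEEP) = 645 / (9.5 − 1) = 645 / 8.5 = 75.882 mL/cmH2O.

75.9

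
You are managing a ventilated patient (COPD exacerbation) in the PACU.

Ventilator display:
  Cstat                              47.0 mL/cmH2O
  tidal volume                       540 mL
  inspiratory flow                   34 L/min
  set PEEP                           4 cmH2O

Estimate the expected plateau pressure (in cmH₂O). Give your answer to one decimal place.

15.5

Pplat = PEEP + Vt / Cstat = 4 + 540 / 47.0 = 4 + 11.489 = 15.489 cmH2O.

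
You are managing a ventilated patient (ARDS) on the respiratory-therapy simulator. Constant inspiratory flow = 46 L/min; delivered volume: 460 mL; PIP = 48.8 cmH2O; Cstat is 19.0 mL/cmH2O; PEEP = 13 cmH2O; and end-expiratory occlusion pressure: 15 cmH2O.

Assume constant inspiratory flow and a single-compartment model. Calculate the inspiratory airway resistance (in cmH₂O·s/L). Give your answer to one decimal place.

12.5

Flow: 46 L/min ÷ 60 = 0.7667 L/s.
Total PEEP = 15 cmH2O (set 13 + intrinsic 2); this is the baseline alveolar pressure.
Equation of motion (constant flow): PIP = Vt/C + R·V̇ + PEEP.
R·V̇ = PIP − Vt/C − PEEP = 48.8 − 460/19.0 − 15 = 48.8 − 24.211 − 15 = 9.589 cmH2O.
R = 9.589 / 0.7667 = 12.507 cmH2O·s/L.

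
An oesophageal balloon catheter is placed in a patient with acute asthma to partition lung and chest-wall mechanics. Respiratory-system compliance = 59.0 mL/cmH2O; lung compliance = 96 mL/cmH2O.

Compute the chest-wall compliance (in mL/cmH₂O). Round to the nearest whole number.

1/Ccw = 1/Crs − 1/CL.
1/Ccw = 1/59.0 − 1/96 = 0.006532.
Ccw = 153.09 mL/cmH2O.

153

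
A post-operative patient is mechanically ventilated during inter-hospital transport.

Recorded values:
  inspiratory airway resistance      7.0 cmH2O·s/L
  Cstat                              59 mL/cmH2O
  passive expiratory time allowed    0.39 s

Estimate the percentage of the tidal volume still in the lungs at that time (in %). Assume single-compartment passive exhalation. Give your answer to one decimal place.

38.9

τ = R × C = 7.0 × 59 mL/cmH2O = 7.0 × 0.059 L/cmH2O = 0.413 s.
Passive exhalation: V(t)/V₀ = e^(−t/τ) = e^(−0.39/0.413) = 0.3889.
Fraction remaining = 0.3889 → 38.89%.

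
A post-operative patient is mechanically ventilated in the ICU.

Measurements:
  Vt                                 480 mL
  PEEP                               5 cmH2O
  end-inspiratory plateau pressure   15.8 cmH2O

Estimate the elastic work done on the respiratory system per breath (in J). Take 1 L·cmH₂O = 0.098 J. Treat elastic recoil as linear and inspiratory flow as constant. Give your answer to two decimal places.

0.25

Elastic work ≈ ½ × (Pplat − PEEP) × Vt = 0.5 × (15.8 − 5) × 0.480 L = 0.5 × 10.8 × 0.480 = 2.592 L·cmH2O.
× 0.098 J/(L·cmH2O) → 0.254 J.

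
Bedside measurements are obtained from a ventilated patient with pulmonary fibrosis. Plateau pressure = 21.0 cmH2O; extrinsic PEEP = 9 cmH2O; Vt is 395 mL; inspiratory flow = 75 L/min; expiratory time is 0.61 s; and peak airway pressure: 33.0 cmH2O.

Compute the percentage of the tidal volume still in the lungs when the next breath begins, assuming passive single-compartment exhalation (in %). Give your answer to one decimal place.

Flow: 75 L/min ÷ 60 = 1.25 L/s.
R = (PIP − Pplat)/V̇ = (33.0 − 21.0) / 1.25 = 12.0/1.25 = 9.6 cmH2O·s/L.
C = Vt/(Pplat − PEEP) = 395.0 / (21.0 − 9) = 395.0/12.0 = 32.917 mL/cmH2O.
τ = R × C = 9.6 × 0.03292 L/cmH2O = 0.316 s.
Fraction remaining at end-expiration = e^(−Te/τ) = e^(−0.61/0.316) = 0.1451 → 14.51%.

14.5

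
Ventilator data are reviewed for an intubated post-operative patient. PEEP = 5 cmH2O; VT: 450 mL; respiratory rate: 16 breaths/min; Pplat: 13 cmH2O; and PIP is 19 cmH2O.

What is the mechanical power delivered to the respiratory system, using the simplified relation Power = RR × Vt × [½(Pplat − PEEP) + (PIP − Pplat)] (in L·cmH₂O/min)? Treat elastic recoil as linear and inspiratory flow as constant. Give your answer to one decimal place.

72.0

Per-breath work = Vt × [½(Pplat−PEEP) + (PIP−Pplat)] = 0.450 × [0.5×8.0 + 6.0] = 0.450 × 10.0 = 4.5 L·cmH2O.
Power = 16 × 4.5 = 72.0 L·cmH2O/min.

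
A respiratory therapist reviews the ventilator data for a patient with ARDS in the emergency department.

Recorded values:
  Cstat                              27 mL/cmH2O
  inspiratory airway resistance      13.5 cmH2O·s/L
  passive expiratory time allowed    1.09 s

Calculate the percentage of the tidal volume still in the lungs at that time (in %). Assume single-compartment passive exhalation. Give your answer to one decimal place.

5.0

τ = R × C = 13.5 × 27 mL/cmH2O = 13.5 × 0.027 L/cmH2O = 0.3645 s.
Passive exhalation: V(t)/V₀ = e^(−t/τ) = e^(−1.09/0.3645) = 0.05027.
Fraction remaining = 0.05027 → 5.027%.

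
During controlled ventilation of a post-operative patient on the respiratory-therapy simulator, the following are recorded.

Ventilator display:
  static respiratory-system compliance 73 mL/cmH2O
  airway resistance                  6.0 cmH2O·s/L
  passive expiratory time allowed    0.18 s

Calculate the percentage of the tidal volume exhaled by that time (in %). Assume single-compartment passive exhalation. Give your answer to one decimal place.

τ = R × C = 6.0 × 73 mL/cmH2O = 6.0 × 0.073 L/cmH2O = 0.438 s.
Passive exhalation: V(t)/V₀ = e^(−t/τ) = e^(−0.18/0.438) = 0.663.
Fraction exhaled = 1 − 0.663 = 0.337 → 33.7%.

33.7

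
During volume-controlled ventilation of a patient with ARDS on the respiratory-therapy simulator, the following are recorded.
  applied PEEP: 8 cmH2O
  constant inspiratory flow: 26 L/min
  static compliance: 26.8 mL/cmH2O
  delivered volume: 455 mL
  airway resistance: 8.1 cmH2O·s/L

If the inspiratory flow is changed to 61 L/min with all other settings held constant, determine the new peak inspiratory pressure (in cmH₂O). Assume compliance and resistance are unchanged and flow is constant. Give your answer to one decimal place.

Flow: 26 L/min ÷ 60 = 0.4333 L/s.
New flow: 61 L/min ÷ 60 = 1.0167 L/s.
PIP = Vt/C + R·V̇ + PEEP (constant-flow equation of motion).
Only the resistive term changes: ΔPIP = R × ΔV̇ = 8.1 × (1.0167 − 0.4333) = 8.1 × 0.5834 = 4.726 cmH2O.
Original PIP = 455/26.8 + 8.1×0.4333 + 8 = 28.487 cmH2O; new PIP = 28.487 + (4.726) = 33.213 cmH2O.

33.2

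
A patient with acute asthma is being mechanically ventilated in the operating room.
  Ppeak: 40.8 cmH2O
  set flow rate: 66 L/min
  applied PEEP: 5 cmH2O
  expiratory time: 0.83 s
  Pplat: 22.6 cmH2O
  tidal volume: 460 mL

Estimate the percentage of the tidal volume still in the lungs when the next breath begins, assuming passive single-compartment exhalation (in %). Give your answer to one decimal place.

14.7

Flow: 66 L/min ÷ 60 = 1.1 L/s.
R = (PIP − Pplat)/V̇ = (40.8 − 22.6) / 1.1 = 18.2/1.1 = 16.545 cmH2O·s/L.
C = Vt/(Pplat − PEEP) = 460.0 / (22.6 − 5) = 460.0/17.6 = 26.136 mL/cmH2O.
τ = R × C = 16.545 × 0.02614 L/cmH2O = 0.4325 s.
Fraction remaining at end-expiration = e^(−Te/τ) = e^(−0.83/0.4325) = 0.1467 → 14.67%.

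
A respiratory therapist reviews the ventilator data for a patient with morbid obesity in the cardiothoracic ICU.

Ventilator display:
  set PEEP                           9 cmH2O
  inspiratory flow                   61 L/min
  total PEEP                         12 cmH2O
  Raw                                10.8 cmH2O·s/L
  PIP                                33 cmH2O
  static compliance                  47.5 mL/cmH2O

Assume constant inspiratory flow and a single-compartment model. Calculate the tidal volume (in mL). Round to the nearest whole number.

476

Flow: 61 L/min ÷ 60 = 1.0167 L/s.
Total PEEP = 12 cmH2O (set 9 + intrinsic 3); this is the baseline alveolar pressure.
Equation of motion (constant flow): PIP = Vt/C + R·V̇ + PEEP.
Vt/C = PIP − R·V̇ − PEEP = 33 − 10.98 − 12 = 10.02 cmH2O.
Vt = C × 10.02 = 47.5 × 10.02 = 475.95 mL.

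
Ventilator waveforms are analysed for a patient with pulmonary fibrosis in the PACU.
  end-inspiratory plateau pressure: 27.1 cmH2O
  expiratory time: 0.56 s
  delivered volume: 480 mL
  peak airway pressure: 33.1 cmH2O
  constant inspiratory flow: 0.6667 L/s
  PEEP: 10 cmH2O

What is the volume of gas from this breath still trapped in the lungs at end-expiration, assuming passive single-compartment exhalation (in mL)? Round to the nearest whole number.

R = (PIP − Pplat)/V̇ = (33.1 − 27.1) / 0.6667 = 6.0/0.6667 = 9.0 cmH2O·s/L.
C = Vt/(Pplat − PEEP) = 480.0 / (27.1 − 10) = 480.0/17.1 = 28.07 mL/cmH2O.
τ = R × C = 9.0 × 0.02807 L/cmH2O = 0.2526 s.
Fraction remaining = e^(−Te/τ) = e^(−0.56/0.2526) = 0.1089.
Trapped volume = 480.0 × 0.1089 = 52.272 mL.

52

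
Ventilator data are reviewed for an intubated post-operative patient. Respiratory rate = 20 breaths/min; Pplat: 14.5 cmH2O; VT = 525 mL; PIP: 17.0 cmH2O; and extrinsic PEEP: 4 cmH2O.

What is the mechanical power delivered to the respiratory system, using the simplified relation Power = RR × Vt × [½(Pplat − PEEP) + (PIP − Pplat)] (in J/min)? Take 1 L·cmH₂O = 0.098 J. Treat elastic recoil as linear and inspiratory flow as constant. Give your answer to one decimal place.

Per-breath work = Vt × [½(Pplat−PEEP) + (PIP−Pplat)] = 0.525 × [0.5×10.5 + 2.5] = 0.525 × 7.75 = 4.069 L·cmH2O.
Power = 20 × 4.069 = 81.38 L·cmH2O/min.
× 0.098 J/(L·cmH2O) → 7.975 J/min.

8.0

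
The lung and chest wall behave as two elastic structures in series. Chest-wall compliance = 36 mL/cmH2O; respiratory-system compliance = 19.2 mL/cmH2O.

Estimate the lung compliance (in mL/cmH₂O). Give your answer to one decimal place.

41.1

1/CL = 1/Crs − 1/Ccw.
1/CL = 1/19.2 − 1/36 = 0.02431.
CL = 41.135 mL/cmH2O.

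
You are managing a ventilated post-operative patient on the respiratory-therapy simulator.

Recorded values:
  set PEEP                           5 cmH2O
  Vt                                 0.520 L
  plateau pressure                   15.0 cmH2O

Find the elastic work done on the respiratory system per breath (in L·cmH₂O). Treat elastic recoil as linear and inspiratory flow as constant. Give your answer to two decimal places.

Elastic work ≈ ½ × (Pplat − PEEP) × Vt = 0.5 × (15.0 − 5) × 0.520 L = 0.5 × 10.0 × 0.520 = 2.6 L·cmH2O.

2.60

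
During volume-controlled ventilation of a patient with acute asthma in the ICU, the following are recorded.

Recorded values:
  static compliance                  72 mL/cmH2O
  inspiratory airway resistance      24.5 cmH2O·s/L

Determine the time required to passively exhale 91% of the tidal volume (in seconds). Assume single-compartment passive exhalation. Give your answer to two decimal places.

4.25

τ = R × C = 24.5 × 72 mL/cmH2O = 24.5 × 0.072 L/cmH2O = 1.764 s.
Exhaled fraction f = 1 − e^(−t/τ) → t = −τ·ln(1 − f) = −1.764·ln(0.09) = 4.248 s.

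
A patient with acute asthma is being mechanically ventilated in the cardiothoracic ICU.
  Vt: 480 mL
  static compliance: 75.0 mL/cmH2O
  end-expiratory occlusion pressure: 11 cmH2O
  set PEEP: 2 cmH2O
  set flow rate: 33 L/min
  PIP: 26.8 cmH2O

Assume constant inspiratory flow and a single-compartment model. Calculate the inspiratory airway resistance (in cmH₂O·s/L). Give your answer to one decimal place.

17.1

Flow: 33 L/min ÷ 60 = 0.55 L/s.
Total PEEP = 11 cmH2O (set 2 + intrinsic 9); this is the baseline alveolar pressure.
Equation of motion (constant flow): PIP = Vt/C + R·V̇ + PEEP.
R·V̇ = PIP − Vt/C − PEEP = 26.8 − 480/75.0 − 11 = 26.8 − 6.4 − 11 = 9.4 cmH2O.
R = 9.4 / 0.55 = 17.091 cmH2O·s/L.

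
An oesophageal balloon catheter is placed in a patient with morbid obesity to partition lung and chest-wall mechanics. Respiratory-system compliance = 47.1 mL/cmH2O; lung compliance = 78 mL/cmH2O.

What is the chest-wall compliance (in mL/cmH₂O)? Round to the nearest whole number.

119

1/Ccw = 1/Crs − 1/CL.
1/Ccw = 1/47.1 − 1/78 = 0.008411.
Ccw = 118.89 mL/cmH2O.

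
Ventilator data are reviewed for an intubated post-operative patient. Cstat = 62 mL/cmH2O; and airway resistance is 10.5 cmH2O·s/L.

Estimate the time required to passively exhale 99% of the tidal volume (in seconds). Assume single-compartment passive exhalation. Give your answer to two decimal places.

τ = R × C = 10.5 × 62 mL/cmH2O = 10.5 × 0.062 L/cmH2O = 0.651 s.
Exhaled fraction f = 1 − e^(−t/τ) → t = −τ·ln(1 − f) = −0.651·ln(0.01) = 2.998 s.

3.00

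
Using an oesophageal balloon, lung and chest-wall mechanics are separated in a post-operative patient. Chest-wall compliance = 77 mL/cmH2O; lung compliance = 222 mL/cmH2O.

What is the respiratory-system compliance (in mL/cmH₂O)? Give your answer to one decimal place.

Lung and chest wall are elastances in series: 1/Crs = 1/CL + 1/Ccw.
1/Crs = 1/222 + 1/77 = 0.01749.
Crs = 57.176 mL/cmH2O.

57.2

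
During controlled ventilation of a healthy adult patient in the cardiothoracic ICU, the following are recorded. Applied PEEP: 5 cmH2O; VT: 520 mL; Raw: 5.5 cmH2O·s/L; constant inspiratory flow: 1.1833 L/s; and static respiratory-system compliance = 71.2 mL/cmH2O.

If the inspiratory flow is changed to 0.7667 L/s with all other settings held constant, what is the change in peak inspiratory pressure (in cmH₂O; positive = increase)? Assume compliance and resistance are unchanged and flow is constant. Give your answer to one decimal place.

PIP = Vt/C + R·V̇ + PEEP (constant-flow equation of motion).
Only the resistive term changes: ΔPIP = R × ΔV̇ = 5.5 × (0.7667 − 1.1833) = 5.5 × -0.4166 = -2.291 cmH2O.

-2.3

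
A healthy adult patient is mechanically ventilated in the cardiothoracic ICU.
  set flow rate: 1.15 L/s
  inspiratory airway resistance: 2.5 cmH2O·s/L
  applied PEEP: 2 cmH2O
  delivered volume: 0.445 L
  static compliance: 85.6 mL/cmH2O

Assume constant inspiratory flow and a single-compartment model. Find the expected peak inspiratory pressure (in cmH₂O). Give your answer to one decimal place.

Equation of motion (constant flow): PIP = Vt/C + R·V̇ + PEEP.
PIP = 445/85.6 + 2.5×1.15 + 2 = 5.199 + 2.875 + 2 = 10.074 cmH2O.

10.1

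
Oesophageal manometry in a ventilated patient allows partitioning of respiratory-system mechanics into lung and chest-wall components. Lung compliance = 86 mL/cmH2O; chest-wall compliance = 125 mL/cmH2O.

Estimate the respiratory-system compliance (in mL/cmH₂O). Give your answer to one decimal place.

Lung and chest wall are elastances in series: 1/Crs = 1/CL + 1/Ccw.
1/Crs = 1/86 + 1/125 = 0.01963.
Crs = 50.942 mL/cmH2O.

50.9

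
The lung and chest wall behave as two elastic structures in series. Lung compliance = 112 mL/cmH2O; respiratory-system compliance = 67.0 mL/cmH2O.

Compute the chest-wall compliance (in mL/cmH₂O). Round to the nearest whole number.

1/Ccw = 1/Crs − 1/CL.
1/Ccw = 1/67.0 − 1/112 = 0.005997.
Ccw = 166.75 mL/cmH2O.

167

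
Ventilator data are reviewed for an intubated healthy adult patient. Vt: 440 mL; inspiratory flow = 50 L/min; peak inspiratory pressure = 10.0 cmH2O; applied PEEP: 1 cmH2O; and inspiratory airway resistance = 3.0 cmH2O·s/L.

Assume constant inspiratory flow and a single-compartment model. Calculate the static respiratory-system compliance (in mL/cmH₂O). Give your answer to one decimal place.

67.7

Flow: 50 L/min ÷ 60 = 0.8333 L/s.
Equation of motion (constant flow): PIP = Vt/C + R·V̇ + PEEP.
Vt/C = PIP − R·V̇ − PEEP = 10.0 − 3.0×0.8333 − 1 = 10.0 − 2.5 − 1 = 6.5 cmH2O.
C = Vt / 6.5 = 440 / 6.5 = 67.692 mL/cmH2O.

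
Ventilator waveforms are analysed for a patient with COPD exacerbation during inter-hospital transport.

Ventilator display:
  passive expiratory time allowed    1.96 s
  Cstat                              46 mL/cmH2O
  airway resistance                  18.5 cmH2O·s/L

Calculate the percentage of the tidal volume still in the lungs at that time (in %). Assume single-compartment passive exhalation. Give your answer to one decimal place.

10.0

τ = R × C = 18.5 × 46 mL/cmH2O = 18.5 × 0.046 L/cmH2O = 0.851 s.
Passive exhalation: V(t)/V₀ = e^(−t/τ) = e^(−1.96/0.851) = 0.09994.
Fraction remaining = 0.09994 → 9.994%.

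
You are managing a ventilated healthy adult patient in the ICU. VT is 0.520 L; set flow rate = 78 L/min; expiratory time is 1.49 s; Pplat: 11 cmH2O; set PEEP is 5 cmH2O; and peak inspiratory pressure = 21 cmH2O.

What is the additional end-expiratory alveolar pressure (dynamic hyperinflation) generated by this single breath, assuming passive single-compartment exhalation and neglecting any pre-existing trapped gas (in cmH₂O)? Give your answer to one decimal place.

0.6

Flow: 78 L/min ÷ 60 = 1.3 L/s.
R = (PIP − Pplat)/V̇ = (21 − 11) / 1.3 = 10.0/1.3 = 7.692 cmH2O·s/L.
C = Vt/(Pplat − PEEP) = 520.0 / (11 − 5) = 520.0/6.0 = 86.667 mL/cmH2O.
τ = R × C = 7.692 × 0.08667 L/cmH2O = 0.6667 s.
Fraction remaining = e^(−Te/τ) = e^(−1.49/0.6667) = 0.107; trapped volume = 520.0 × 0.107 = 55.64 mL.
Additional alveolar pressure from trapping ≈ V_trapped / C = 55.64 / 86.667 = 0.642 cmH2O.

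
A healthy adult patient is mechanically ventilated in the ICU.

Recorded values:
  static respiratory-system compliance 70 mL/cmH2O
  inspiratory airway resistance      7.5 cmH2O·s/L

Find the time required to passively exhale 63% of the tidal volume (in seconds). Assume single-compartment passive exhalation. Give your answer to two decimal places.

τ = R × C = 7.5 × 70 mL/cmH2O = 7.5 × 0.070 L/cmH2O = 0.525 s.
Exhaled fraction f = 1 − e^(−t/τ) → t = −τ·ln(1 − f) = −0.525·ln(0.37) = 0.522 s.

0.52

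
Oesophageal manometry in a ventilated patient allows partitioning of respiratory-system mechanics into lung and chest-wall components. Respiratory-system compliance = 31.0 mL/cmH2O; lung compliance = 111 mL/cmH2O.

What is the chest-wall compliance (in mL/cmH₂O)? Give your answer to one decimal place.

43.0

1/Ccw = 1/Crs − 1/CL.
1/Ccw = 1/31.0 − 1/111 = 0.02325.
Ccw = 43.011 mL/cmH2O.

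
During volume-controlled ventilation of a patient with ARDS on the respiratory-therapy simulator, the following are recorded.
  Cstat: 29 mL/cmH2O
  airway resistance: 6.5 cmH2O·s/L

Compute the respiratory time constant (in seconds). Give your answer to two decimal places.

0.19

τ = R × C = 6.5 × 29 mL/cmH2O = 6.5 × 0.029 L/cmH2O = 0.1885 s.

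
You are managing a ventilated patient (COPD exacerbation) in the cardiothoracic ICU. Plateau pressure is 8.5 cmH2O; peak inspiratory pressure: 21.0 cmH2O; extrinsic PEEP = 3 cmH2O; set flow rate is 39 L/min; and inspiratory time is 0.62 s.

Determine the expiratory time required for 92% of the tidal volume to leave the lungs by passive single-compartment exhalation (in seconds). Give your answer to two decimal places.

Flow: 39 L/min ÷ 60 = 0.65 L/s.
Vt = flow × Ti = 0.65 L/s × 0.62 s × 1000 mL/L = 403.0 mL.
R = (PIP − Pplat)/V̇ = (21.0 − 8.5) / 0.65 = 12.5/0.65 = 19.231 cmH2O·s/L.
C = Vt/(Pplat − PEEP) = 403.0 / (8.5 − 3) = 403.0/5.5 = 73.273 mL/cmH2O.
τ = R × C = 19.231 × 0.07327 L/cmH2O = 1.409 s.
t = −τ·ln(1 − 0.92) = −1.409·ln(0.08) = 3.559 s.

3.56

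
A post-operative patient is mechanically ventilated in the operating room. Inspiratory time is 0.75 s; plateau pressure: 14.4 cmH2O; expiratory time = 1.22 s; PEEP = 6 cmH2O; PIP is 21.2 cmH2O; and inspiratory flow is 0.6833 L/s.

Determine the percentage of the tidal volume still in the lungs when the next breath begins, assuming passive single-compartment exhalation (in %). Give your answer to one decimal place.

Vt = flow × Ti = 0.6833 L/s × 0.75 s × 1000 mL/L = 512.48 mL.
R = (PIP − Pplat)/V̇ = (21.2 − 14.4) / 0.6833 = 6.8/0.6833 = 9.952 cmH2O·s/L.
C = Vt/(Pplat − PEEP) = 512.48 / (14.4 − 6) = 512.48/8.4 = 61.01 mL/cmH2O.
τ = R × C = 9.952 × 0.06101 L/cmH2O = 0.6072 s.
Fraction remaining at end-expiration = e^(−Te/τ) = e^(−1.22/0.6072) = 0.1341 → 13.41%.

13.4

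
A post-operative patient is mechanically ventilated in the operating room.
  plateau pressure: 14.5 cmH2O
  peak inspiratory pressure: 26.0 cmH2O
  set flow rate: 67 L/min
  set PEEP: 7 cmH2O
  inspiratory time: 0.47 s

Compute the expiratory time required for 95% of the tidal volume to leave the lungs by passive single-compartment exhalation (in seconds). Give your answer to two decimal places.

Flow: 67 L/min ÷ 60 = 1.1167 L/s.
Vt = flow × Ti = 1.1167 L/s × 0.47 s × 1000 mL/L = 524.85 mL.
R = (PIP − Pplat)/V̇ = (26.0 − 14.5) / 1.1167 = 11.5/1.1167 = 10.298 cmH2O·s/L.
C = Vt/(Pplat − PEEP) = 524.85 / (14.5 − 7) = 524.85/7.5 = 69.98 mL/cmH2O.
τ = R × C = 10.298 × 0.06998 L/cmH2O = 0.7207 s.
t = −τ·ln(1 − 0.95) = −0.7207·ln(0.05) = 2.159 s.

2.16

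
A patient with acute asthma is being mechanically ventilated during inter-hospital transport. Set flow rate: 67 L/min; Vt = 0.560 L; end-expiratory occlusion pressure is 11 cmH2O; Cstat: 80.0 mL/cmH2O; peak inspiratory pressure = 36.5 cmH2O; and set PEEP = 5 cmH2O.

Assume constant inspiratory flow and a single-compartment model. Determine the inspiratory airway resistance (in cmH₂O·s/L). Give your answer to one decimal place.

16.6

Flow: 67 L/min ÷ 60 = 1.1167 L/s.
Total PEEP = 11 cmH2O (set 5 + intrinsic 6); this is the baseline alveolar pressure.
Equation of motion (constant flow): PIP = Vt/C + R·V̇ + PEEP.
R·V̇ = PIP − Vt/C − PEEP = 36.5 − 560/80.0 − 11 = 36.5 − 7.0 − 11 = 18.5 cmH2O.
R = 18.5 / 1.1167 = 16.567 cmH2O·s/L.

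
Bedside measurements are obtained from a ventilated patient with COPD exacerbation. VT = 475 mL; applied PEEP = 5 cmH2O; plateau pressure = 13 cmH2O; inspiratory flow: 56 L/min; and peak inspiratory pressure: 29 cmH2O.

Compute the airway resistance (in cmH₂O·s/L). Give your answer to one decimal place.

17.1

Flow: 56 L/min ÷ 60 = 0.9333 L/s.
Raw = (PIP − Pplat) / flow = (29 − 13) / 0.9333 = 16.0 / 0.9333 = 17.143 cmH2O·s/L.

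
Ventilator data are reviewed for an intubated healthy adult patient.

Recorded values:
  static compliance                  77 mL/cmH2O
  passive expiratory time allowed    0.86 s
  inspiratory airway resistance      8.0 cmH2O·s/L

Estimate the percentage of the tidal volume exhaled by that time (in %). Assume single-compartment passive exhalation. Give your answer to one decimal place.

τ = R × C = 8.0 × 77 mL/cmH2O = 8.0 × 0.077 L/cmH2O = 0.616 s.
Passive exhalation: V(t)/V₀ = e^(−t/τ) = e^(−0.86/0.616) = 0.2476.
Fraction exhaled = 1 − 0.2476 = 0.7524 → 75.24%.

75.2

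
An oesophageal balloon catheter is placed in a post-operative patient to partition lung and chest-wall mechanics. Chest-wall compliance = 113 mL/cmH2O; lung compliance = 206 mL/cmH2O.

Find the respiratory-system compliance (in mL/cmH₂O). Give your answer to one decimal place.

73.0

Lung and chest wall are elastances in series: 1/Crs = 1/CL + 1/Ccw.
1/Crs = 1/206 + 1/113 = 0.0137.
Crs = 72.993 mL/cmH2O.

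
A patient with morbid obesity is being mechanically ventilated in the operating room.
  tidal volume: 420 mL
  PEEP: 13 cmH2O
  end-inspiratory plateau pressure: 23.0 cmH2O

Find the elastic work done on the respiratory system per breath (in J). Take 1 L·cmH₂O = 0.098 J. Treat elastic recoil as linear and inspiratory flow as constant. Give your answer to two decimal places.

Elastic work ≈ ½ × (Pplat − PEEP) × Vt = 0.5 × (23.0 − 13) × 0.420 L = 0.5 × 10.0 × 0.420 = 2.1 L·cmH2O.
× 0.098 J/(L·cmH2O) → 0.2058 J.

0.21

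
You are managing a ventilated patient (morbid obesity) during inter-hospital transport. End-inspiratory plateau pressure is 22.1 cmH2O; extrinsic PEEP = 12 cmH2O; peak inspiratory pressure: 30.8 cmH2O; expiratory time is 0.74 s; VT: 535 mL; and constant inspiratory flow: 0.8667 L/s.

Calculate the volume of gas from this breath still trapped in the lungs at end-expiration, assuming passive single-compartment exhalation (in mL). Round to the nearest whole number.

133

R = (PIP − Pplat)/V̇ = (30.8 − 22.1) / 0.8667 = 8.7/0.8667 = 10.038 cmH2O·s/L.
C = Vt/(Pplat − PEEP) = 535.0 / (22.1 − 12) = 535.0/10.1 = 52.97 mL/cmH2O.
τ = R × C = 10.038 × 0.05297 L/cmH2O = 0.5317 s.
Fraction remaining = e^(−Te/τ) = e^(−0.74/0.5317) = 0.2486.
Trapped volume = 535.0 × 0.2486 = 133.0 mL.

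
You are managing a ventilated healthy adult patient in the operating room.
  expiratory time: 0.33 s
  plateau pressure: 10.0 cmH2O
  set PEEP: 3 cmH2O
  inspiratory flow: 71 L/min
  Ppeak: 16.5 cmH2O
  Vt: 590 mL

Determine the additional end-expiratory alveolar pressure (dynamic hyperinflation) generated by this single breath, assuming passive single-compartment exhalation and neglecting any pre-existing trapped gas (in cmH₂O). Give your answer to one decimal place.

Flow: 71 L/min ÷ 60 = 1.1833 L/s.
R = (PIP − Pplat)/V̇ = (16.5 − 10.0) / 1.1833 = 6.5/1.1833 = 5.493 cmH2O·s/L.
C = Vt/(Pplat − PEEP) = 590.0 / (10.0 − 3) = 590.0/7.0 = 84.286 mL/cmH2O.
τ = R × C = 5.493 × 0.08429 L/cmH2O = 0.463 s.
Fraction remaining = e^(−Te/τ) = e^(−0.33/0.463) = 0.4903; trapped volume = 590.0 × 0.4903 = 289.28 mL.
Additional alveolar pressure from trapping ≈ V_trapped / C = 289.28 / 84.286 = 3.432 cmH2O.

3.4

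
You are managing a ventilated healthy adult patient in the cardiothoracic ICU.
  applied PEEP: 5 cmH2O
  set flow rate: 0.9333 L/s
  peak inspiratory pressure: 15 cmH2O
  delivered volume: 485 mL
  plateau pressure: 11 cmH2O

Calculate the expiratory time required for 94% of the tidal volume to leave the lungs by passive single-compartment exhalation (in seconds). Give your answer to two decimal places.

0.97

R = (PIP − Pplat)/V̇ = (15 − 11) / 0.9333 = 4.0/0.9333 = 4.286 cmH2O·s/L.
C = Vt/(Pplat − PEEP) = 485.0 / (11 − 5) = 485.0/6.0 = 80.833 mL/cmH2O.
τ = R × C = 4.286 × 0.08083 L/cmH2O = 0.3464 s.
t = −τ·ln(1 − 0.94) = −0.3464·ln(0.06) = 0.9746 s.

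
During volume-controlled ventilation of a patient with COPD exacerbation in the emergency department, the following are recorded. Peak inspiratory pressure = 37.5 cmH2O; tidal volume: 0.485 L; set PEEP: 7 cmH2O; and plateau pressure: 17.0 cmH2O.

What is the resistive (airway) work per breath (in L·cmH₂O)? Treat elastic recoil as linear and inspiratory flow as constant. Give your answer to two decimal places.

9.94

With constant inspiratory flow the resistive pressure is constant at PIP − Pplat = 37.5 − 17.0 = 20.5 cmH2O, so resistive work = 20.5 × 0.485 = 9.943 L·cmH2O.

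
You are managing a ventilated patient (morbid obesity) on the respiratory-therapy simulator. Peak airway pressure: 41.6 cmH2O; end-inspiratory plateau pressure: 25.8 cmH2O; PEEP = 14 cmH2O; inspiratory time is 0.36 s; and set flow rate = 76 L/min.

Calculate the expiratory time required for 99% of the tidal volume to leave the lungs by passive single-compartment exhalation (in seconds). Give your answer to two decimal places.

2.22

Flow: 76 L/min ÷ 60 = 1.2667 L/s.
Vt = flow × Ti = 1.2667 L/s × 0.36 s × 1000 mL/L = 456.01 mL.
R = (PIP − Pplat)/V̇ = (41.6 − 25.8) / 1.2667 = 15.8/1.2667 = 12.473 cmH2O·s/L.
C = Vt/(Pplat − PEEP) = 456.01 / (25.8 − 14) = 456.01/11.8 = 38.645 mL/cmH2O.
τ = R × C = 12.473 × 0.03865 L/cmH2O = 0.4821 s.
t = −τ·ln(1 − 0.99) = −0.4821·ln(0.01) = 2.22 s.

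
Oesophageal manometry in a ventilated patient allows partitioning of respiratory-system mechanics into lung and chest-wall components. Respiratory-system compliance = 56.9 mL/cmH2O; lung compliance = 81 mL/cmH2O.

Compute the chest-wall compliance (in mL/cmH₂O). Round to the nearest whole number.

191

1/Ccw = 1/Crs − 1/CL.
1/Ccw = 1/56.9 − 1/81 = 0.005229.
Ccw = 191.24 mL/cmH2O.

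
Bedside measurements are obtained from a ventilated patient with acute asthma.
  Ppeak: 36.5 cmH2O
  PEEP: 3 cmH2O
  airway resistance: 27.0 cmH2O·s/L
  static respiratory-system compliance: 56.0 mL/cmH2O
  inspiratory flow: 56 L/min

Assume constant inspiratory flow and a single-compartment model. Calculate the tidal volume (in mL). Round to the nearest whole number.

Flow: 56 L/min ÷ 60 = 0.9333 L/s.
Equation of motion (constant flow): PIP = Vt/C + R·V̇ + PEEP.
Vt/C = PIP − R·V̇ − PEEP = 36.5 − 25.199 − 3 = 8.301 cmH2O.
Vt = C × 8.301 = 56.0 × 8.301 = 464.86 mL.

465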